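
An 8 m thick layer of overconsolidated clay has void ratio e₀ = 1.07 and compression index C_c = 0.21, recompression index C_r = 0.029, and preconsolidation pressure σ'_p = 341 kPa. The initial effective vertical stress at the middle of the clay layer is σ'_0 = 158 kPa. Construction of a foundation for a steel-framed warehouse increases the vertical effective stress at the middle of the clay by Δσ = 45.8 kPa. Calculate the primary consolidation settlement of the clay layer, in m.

Final effective stress: σ'_f = 158 + 45.8 = 203.8 kPa.
σ'_f = 203.8 ≤ σ'_p = 341 kPa, so the clay remains overconsolidated and only the recompression index applies:
S_c = C_r·H/(1+e₀)·log₁₀(σ'_f/σ'_0) = 0.029×8/2.07×log₁₀(203.8/158)
    = 0.11208 × 0.11055 = 0.01239 m

S_c ≈ 0.0124 m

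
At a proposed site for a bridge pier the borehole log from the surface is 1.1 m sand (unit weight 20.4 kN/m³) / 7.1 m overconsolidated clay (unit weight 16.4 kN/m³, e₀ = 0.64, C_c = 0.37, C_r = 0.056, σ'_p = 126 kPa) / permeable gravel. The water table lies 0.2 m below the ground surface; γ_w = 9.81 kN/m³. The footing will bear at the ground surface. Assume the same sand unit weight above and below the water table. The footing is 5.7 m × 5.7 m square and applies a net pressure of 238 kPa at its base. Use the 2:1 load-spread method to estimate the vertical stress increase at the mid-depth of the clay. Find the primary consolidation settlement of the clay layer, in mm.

Mid-depth of clay below the ground surface: z = 1.1 + 7.1/2 = 4.65 m.
Total vertical stress at mid-clay: σ_v = 20.4×1.1 + 16.4×3.55 = 80.66 kPa.
Pore pressure: u = 9.81×(4.65 − 0.2) = 43.655 kPa.
Initial effective stress: σ'_0 = σ_v − u = 80.66 − 43.655 = 37.005 kPa.
Stress increase at mid-clay by the 2:1 spreading method:
Δσ = qBL/((B+z)(L+z)) = 238×5.7×5.7/((5.7+4.65)(5.7+4.65)) = 72.185 kPa
Final effective stress: σ'_f = 37.005 + 72.185 = 109.19 kPa.
σ'_f = 109.19 ≤ σ'_p = 126 kPa, so the clay remains overconsolidated and only the recompression index applies:
S_c = C_r·H/(1+e₀)·log₁₀(σ'_f/σ'_0) = 0.056×7.1/1.64×log₁₀(109.19/37.005)
    = 0.24244 × 0.46992 = 0.1139 m

S_c ≈ 114 mm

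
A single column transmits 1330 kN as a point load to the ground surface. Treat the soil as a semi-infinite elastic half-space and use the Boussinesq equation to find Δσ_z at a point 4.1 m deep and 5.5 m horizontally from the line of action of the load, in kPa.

Boussinesq vertical stress below a point load on an elastic half-space:
Δσ_z = 3P/(2πz²) · [1 + (r/z)²]^(−5/2)
r/z = 5.5/4.1 = 1.3415; [1+(r/z)²]^(−5/2) = 0.076259.
Δσ_z = 3×1330/(2π×4.1²) × 0.076259 = 37.777 × 0.076259 = 2.881 kPa

Δσ_z ≈ 2.88 kPa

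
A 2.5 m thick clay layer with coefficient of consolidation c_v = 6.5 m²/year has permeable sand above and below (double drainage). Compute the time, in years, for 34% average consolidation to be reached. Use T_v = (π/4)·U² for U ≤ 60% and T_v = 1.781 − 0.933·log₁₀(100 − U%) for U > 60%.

Drainage path length: H_d = H/2 = 1.25 m (double drainage).
U ≤ 60%: T_v = (π/4)·U² = (π/4)×0.34² = 0.090792.
t = T_v·H_d²/c_v = 0.090792×1.25²/6.5 = 0.02183 years.

t ≈ 0.0218 years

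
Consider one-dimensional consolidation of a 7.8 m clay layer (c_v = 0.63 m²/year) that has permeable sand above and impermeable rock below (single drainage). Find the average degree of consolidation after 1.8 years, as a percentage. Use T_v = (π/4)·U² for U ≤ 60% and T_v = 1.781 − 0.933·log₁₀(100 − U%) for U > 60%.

Drainage path length: H_d = H = 7.8 m (single drainage).
T_v = c_v·t/H_d² = 0.63×1.8/7.8² = 0.018639.
T_v = 0.018639 corresponds to the U ≤ 60% branch:
U = √(4T_v/π) = 0.1541

U ≈ 15.4 %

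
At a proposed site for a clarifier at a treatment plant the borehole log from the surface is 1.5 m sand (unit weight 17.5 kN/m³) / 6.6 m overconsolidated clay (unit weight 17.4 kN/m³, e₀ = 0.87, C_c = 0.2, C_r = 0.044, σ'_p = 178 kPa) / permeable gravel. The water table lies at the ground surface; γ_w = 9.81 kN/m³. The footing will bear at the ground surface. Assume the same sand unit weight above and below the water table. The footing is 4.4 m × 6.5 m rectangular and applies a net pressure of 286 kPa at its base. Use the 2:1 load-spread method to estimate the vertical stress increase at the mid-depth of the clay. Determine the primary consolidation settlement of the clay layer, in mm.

S_c ≈ 77.4 mm

Mid-depth of clay below the ground surface: z = 1.5 + 6.6/2 = 4.8 m.
Total vertical stress at mid-clay: σ_v = 17.5×1.5 + 17.4×3.3 = 83.67 kPa.
Pore pressure: u = 9.81×(4.8 − 0) = 47.088 kPa.
Initial effective stress: σ'_0 = σ_v − u = 83.67 − 47.088 = 36.582 kPa.
Stress increase at mid-clay by the 2:1 spreading method:
Δσ = qBL/((B+z)(L+z)) = 286×4.4×6.5/((4.4+4.8)(6.5+4.8)) = 78.68 kPa
Final effective stress: σ'_f = 36.582 + 78.68 = 115.26 kPa.
σ'_f = 115.26 ≤ σ'_p = 178 kPa, so the clay remains overconsolidated and only the recompression index applies:
S_c = C_r·H/(1+e₀)·log₁₀(σ'_f/σ'_0) = 0.044×6.6/1.87×log₁₀(115.26/36.582)
    = 0.15529 × 0.49841 = 0.0774 m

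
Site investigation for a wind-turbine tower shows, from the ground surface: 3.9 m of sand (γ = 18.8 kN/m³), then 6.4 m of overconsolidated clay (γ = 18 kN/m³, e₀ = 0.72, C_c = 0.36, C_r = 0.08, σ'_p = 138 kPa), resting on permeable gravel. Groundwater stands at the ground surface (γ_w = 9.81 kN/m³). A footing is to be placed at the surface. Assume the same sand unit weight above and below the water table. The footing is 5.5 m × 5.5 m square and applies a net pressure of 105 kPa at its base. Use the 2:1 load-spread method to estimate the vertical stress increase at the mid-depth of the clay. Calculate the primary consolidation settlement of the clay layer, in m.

S_c ≈ 0.0365 m

Mid-depth of clay below the ground surface: z = 3.9 + 6.4/2 = 7.1 m.
Total vertical stress at mid-clay: σ_v = 18.8×3.9 + 18×3.2 = 130.92 kPa.
Pore pressure: u = 9.81×(7.1 − 0) = 69.651 kPa.
Initial effective stress: σ'_0 = σ_v − u = 130.92 − 69.651 = 61.269 kPa.
Stress increase at mid-clay by the 2:1 spreading method:
Δσ = qBL/((B+z)(L+z)) = 105×5.5×5.5/((5.5+7.1)(5.5+7.1)) = 20.007 kPa
Final effective stress: σ'_f = 61.269 + 20.007 = 81.276 kPa.
σ'_f = 81.276 ≤ σ'_p = 138 kPa, so the clay remains overconsolidated and only the recompression index applies:
S_c = C_r·H/(1+e₀)·log₁₀(σ'_f/σ'_0) = 0.08×6.4/1.72×log₁₀(81.276/61.269)
    = 0.29767 × 0.12272 = 0.03653 m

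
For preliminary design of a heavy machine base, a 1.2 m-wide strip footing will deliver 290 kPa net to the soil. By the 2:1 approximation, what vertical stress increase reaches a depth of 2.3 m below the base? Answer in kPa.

By the 2:1 method the load spreads at 1 horizontal : 2 vertical, so at depth z the loaded area has grown by z in each plan dimension:
Δσ = qB/(B+z) = 290×1.2/(1.2+2.3) = 99.429 kPa

Δσ_z ≈ 99.4 kPa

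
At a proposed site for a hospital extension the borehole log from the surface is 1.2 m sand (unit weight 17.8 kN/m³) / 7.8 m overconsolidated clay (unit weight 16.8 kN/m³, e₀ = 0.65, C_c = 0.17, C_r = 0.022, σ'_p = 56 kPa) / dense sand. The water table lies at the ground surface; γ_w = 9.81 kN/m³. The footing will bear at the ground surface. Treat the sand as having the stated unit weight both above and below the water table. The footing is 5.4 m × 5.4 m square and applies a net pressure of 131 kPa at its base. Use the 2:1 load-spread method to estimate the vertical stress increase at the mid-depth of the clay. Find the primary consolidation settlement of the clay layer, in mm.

Mid-depth of clay below the ground surface: z = 1.2 + 7.8/2 = 5.1 m.
Total vertical stress at mid-clay: σ_v = 17.8×1.2 + 16.8×3.9 = 86.88 kPa.
Pore pressure: u = 9.81×(5.1 − 0) = 50.031 kPa.
Initial effective stress: σ'_0 = σ_v − u = 86.88 − 50.031 = 36.849 kPa.
Stress increase at mid-clay by the 2:1 spreading method:
Δσ = qBL/((B+z)(L+z)) = 131×5.4×5.4/((5.4+5.1)(5.4+5.1)) = 34.648 kPa
Final effective stress: σ'_f = 36.849 + 34.648 = 71.497 kPa.
σ'_f = 71.497 > σ'_p = 56 kPa, so the stress path crosses the preconsolidation pressure — recompression up to σ'_p, then virgin compression beyond:
S_c = H/(1+e₀)·[C_r·log₁₀(σ'_p/σ'_0) + C_c·log₁₀(σ'_f/σ'_p)]
    = 7.8/1.65 × [0.022×log₁₀(56/36.849) + 0.17×log₁₀(71.497/56)]
    = 4.7273 × [0.0039988 + 0.018037] = 0.1042 m

S_c ≈ 104 mm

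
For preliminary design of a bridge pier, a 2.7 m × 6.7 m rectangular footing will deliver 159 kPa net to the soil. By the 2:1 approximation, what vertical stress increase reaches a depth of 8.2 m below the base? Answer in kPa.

By the 2:1 method the load spreads at 1 horizontal : 2 vertical, so at depth z the loaded area has grown by z in each plan dimension:
Δσ = qBL/((B+z)(L+z)) = 159×2.7×6.7/((2.7+8.2)(6.7+8.2)) = 17.71 kPa

Δσ_z ≈ 17.7 kPa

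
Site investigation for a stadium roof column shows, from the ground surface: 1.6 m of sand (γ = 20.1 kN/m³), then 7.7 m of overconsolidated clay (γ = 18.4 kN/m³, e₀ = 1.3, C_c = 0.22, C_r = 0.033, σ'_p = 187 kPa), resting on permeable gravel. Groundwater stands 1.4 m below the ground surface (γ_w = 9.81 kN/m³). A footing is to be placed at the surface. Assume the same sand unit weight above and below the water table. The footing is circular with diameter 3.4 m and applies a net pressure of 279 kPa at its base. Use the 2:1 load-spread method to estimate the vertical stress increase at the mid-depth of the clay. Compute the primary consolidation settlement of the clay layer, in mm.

S_c ≈ 24.1 mm

Mid-depth of clay below the ground surface: z = 1.6 + 7.7/2 = 5.45 m.
Total vertical stress at mid-clay: σ_v = 20.1×1.6 + 18.4×3.85 = 103 kPa.
Pore pressure: u = 9.81×(5.45 − 1.4) = 39.73 kPa.
Initial effective stress: σ'_0 = σ_v − u = 103 − 39.73 = 63.27 kPa.
Stress increase at mid-clay by the 2:1 spreading method:
Δσ ≈ qD²/(D+z)² = 279×3.4²/(3.4+5.45)² = 41.179 kPa
Final effective stress: σ'_f = 63.27 + 41.179 = 104.45 kPa.
σ'_f = 104.45 ≤ σ'_p = 187 kPa, so the clay remains overconsolidated and only the recompression index applies:
S_c = C_r·H/(1+e₀)·log₁₀(σ'_f/σ'_0) = 0.033×7.7/2.3×log₁₀(104.45/63.27)
    = 0.11048 × 0.21771 = 0.02405 m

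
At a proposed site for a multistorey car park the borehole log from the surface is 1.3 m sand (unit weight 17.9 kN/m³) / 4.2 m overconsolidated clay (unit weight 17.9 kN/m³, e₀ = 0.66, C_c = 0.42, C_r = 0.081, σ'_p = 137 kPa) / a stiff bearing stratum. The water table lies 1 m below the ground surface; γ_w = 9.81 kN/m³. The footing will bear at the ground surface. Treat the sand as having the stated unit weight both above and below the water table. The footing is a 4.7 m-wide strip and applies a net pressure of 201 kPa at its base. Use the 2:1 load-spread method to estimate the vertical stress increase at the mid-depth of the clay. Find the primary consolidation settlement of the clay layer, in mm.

S_c ≈ 170 mm

Mid-depth of clay below the ground surface: z = 1.3 + 4.2/2 = 3.4 m.
Total vertical stress at mid-clay: σ_v = 17.9×1.3 + 17.9×2.1 = 60.86 kPa.
Pore pressure: u = 9.81×(3.4 − 1) = 23.544 kPa.
Initial effective stress: σ'_0 = σ_v − u = 60.86 − 23.544 = 37.316 kPa.
Stress increase at mid-clay by the 2:1 spreading method:
Δσ = qB/(B+z) = 201×4.7/(4.7+3.4) = 116.63 kPa
Final effective stress: σ'_f = 37.316 + 116.63 = 153.95 kPa.
σ'_f = 153.95 > σ'_p = 137 kPa, so the stress path crosses the preconsolidation pressure — recompression up to σ'_p, then virgin compression beyond:
S_c = H/(1+e₀)·[C_r·log₁₀(σ'_p/σ'_0) + C_c·log₁₀(σ'_f/σ'_p)]
    = 4.2/1.66 × [0.081×log₁₀(137/37.316) + 0.42×log₁₀(153.95/137)]
    = 2.5301 × [0.045751 + 0.021277] = 0.1696 m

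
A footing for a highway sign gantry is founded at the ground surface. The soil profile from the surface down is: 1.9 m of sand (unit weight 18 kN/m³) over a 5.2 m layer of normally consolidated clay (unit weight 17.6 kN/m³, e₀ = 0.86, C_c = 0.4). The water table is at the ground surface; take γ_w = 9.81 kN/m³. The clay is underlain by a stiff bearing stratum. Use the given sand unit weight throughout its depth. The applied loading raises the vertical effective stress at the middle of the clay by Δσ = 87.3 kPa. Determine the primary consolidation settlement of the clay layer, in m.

S_c ≈ 0.6 m

Mid-depth of clay below the ground surface: z = 1.9 + 5.2/2 = 4.5 m.
Total vertical stress at mid-clay: σ_v = 18×1.9 + 17.6×2.6 = 79.96 kPa.
Pore pressure: u = 9.81×(4.5 − 0) = 44.145 kPa.
Initial effective stress: σ'_0 = σ_v − u = 79.96 − 44.145 = 35.815 kPa.
Final effective stress: σ'_f = σ'_0 + Δσ = 35.815 + 87.3 = 123.11 kPa.
Normally consolidated clay, so the full stress increment lies on the virgin compression line:
S_c = C_c·H/(1+e₀)·log₁₀(σ'_f/σ'_0) = 0.4×5.2/(1+0.86)×log₁₀(123.11/35.815)
    = 1.1183 × 0.53623 = 0.5997 m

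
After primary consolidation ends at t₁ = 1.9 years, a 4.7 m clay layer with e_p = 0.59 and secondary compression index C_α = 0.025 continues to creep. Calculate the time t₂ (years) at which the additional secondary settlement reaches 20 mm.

t₂ ≈ 3.54 years

S_s = C_α·H/(1+e_p)·log₁₀(t₂/t₁) ⇒ log₁₀(t₂/t₁) = S_s·(1+e_p)/(C_α·H).
log₁₀(t₂/t₁) = 0.02 × (1+0.59) / (0.025×4.7) = 0.2706
t₂ = t₁ × 10^0.2706 = 1.9 × 1.865 = 3.543 years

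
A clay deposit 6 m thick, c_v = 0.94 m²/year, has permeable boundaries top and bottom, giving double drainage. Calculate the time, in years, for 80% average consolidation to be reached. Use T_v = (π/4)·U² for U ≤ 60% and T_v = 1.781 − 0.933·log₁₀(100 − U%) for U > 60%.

Drainage path length: H_d = H/2 = 3 m (double drainage).
U > 60%: T_v = 1.781 − 0.933·log₁₀(100 − 80) = 0.56714.
t = T_v·H_d²/c_v = 0.56714×3²/0.94 = 5.43 years.

t ≈ 5.43 years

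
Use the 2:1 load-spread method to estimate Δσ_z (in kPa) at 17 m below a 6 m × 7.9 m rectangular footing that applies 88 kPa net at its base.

Δσ_z ≈ 7.28 kPa

By the 2:1 method the load spreads at 1 horizontal : 2 vertical, so at depth z the loaded area has grown by z in each plan dimension:
Δσ = qBL/((B+z)(L+z)) = 88×6×7.9/((6+17)(7.9+17)) = 7.2834 kPa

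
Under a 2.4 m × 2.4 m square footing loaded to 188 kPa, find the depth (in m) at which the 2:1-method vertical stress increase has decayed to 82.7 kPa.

2:1 spreading — at depth z the loaded area has grown by z in each plan dimension:
qB²/(B+z)² = Δσ_z ⇒ z = B(√(q/Δσ_z) − 1) = 2.4×(√(188/82.7) − 1) = 1.219 m

z ≈ 1.22 m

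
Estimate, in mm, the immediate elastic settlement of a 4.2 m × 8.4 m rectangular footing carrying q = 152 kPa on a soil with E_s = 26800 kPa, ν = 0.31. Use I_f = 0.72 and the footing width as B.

Immediate (elastic) settlement: S_e = q·B·(1−ν²)/E_s · I_f.
S_e = 152 × 4.2 × (1 − 0.31²) / 26800 × 0.72
    = 152 × 4.2 × 0.9039 / 26800 × 0.72
    = 0.0155 m = 15.5 mm

S_e ≈ 15.5 mm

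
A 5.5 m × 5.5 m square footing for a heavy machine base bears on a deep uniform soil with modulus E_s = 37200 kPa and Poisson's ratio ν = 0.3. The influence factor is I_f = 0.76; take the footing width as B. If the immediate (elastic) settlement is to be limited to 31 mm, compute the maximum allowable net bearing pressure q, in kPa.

S_e = q·B·(1−ν²)/E_s · I_f  ⇒  q = S_e·E_s / (B·(1−ν²)·I_f).
q = 0.031 × 37200 / (5.5 × 0.91 × 0.76) = 303.2 kPa

q ≈ 303 kPa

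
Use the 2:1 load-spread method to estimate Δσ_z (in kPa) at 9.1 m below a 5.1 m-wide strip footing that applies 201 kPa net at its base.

By the 2:1 method the load spreads at 1 horizontal : 2 vertical, so at depth z the loaded area has grown by z in each plan dimension:
Δσ = qB/(B+z) = 201×5.1/(5.1+9.1) = 72.19 kPa

Δσ_z ≈ 72.2 kPa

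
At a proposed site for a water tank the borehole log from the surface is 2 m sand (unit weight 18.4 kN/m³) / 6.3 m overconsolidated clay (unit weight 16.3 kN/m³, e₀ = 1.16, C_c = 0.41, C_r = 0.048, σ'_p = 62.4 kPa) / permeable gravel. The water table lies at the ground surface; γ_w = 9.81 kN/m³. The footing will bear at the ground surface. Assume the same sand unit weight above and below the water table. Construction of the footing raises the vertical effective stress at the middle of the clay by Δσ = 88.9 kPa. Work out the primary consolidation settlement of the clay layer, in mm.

S_c ≈ 398 mm

Mid-depth of clay below the ground surface: z = 2 + 6.3/2 = 5.15 m.
Total vertical stress at mid-clay: σ_v = 18.4×2 + 16.3×3.15 = 88.145 kPa.
Pore pressure: u = 9.81×(5.15 − 0) = 50.522 kPa.
Initial effective stress: σ'_0 = σ_v − u = 88.145 − 50.522 = 37.623 kPa.
Final effective stress: σ'_f = 37.623 + 88.9 = 126.52 kPa.
σ'_f = 126.52 > σ'_p = 62.4 kPa, so the stress path crosses the preconsolidation pressure — recompression up to σ'_p, then virgin compression beyond:
S_c = H/(1+e₀)·[C_r·log₁₀(σ'_p/σ'_0) + C_c·log₁₀(σ'_f/σ'_p)]
    = 6.3/2.16 × [0.048×log₁₀(62.4/37.623) + 0.41×log₁₀(126.52/62.4)]
    = 2.9167 × [0.010547 + 0.12586] = 0.3979 m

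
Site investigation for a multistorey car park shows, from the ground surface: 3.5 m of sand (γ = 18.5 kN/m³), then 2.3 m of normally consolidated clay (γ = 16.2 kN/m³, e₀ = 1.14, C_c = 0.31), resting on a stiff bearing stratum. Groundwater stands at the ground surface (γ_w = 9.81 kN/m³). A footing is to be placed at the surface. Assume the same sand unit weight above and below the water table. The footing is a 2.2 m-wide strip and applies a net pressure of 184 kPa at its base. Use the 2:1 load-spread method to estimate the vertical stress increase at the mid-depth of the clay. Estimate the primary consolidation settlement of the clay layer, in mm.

Mid-depth of clay below the ground surface: z = 3.5 + 2.3/2 = 4.65 m.
Total vertical stress at mid-clay: σ_v = 18.5×3.5 + 16.2×1.15 = 83.38 kPa.
Pore pressure: u = 9.81×(4.65 − 0) = 45.617 kPa.
Initial effective stress: σ'_0 = σ_v − u = 83.38 − 45.617 = 37.763 kPa.
Stress increase at mid-clay by the 2:1 spreading method:
Δσ = qB/(B+z) = 184×2.2/(2.2+4.65) = 59.095 kPa
Final effective stress: σ'_f = σ'_0 + Δσ = 37.763 + 59.095 = 96.858 kPa.
Normally consolidated clay, so the full stress increment lies on the virgin compression line:
S_c = C_c·H/(1+e₀)·log₁₀(σ'_f/σ'_0) = 0.31×2.3/(1+1.14)×log₁₀(96.858/37.763)
    = 0.33318 × 0.40907 = 0.1363 m

S_c ≈ 136 mm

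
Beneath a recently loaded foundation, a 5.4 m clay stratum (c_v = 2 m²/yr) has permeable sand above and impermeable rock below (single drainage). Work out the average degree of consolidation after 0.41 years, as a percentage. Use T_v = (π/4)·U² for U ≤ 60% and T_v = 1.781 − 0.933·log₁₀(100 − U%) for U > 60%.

Drainage path length: H_d = H = 5.4 m (single drainage).
T_v = c_v·t/H_d² = 2×0.41/5.4² = 0.028121.
T_v = 0.028121 corresponds to the U ≤ 60% branch:
U = √(4T_v/π) = 0.1892

U ≈ 18.9 %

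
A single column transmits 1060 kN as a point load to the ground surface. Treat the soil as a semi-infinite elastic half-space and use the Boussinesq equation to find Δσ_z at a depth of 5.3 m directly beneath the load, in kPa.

Δσ_z ≈ 18 kPa

Boussinesq vertical stress below a point load on an elastic half-space:
Δσ_z = 3P/(2πz²) · [1 + (r/z)²]^(−5/2)
r/z = 0/5.3 = 0; [1+(r/z)²]^(−5/2) = 1.
Δσ_z = 3×1060/(2π×5.3²) × 1 = 18.018 × 1 = 18.02 kPa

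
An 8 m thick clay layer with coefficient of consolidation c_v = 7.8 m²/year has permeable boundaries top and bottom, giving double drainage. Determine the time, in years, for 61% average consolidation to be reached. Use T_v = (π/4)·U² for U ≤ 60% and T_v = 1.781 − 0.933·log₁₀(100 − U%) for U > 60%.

t ≈ 0.608 years

Drainage path length: H_d = H/2 = 4 m (double drainage).
U > 60%: T_v = 1.781 − 0.933·log₁₀(100 − 61) = 0.29654.
t = T_v·H_d²/c_v = 0.29654×4²/7.8 = 0.6083 years.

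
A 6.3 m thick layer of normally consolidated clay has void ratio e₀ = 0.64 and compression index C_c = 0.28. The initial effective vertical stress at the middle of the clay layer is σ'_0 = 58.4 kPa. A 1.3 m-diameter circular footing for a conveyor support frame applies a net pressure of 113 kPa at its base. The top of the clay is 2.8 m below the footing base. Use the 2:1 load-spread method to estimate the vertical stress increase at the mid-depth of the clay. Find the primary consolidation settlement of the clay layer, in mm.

Mid-depth of clay below the footing base: z = 2.8 + 6.3/2 = 5.95 m.
Stress increase at mid-clay by the 2:1 spreading method:
Δσ ≈ qD²/(D+z)² = 113×1.3²/(1.3+5.95)² = 3.6332 kPa
Final effective stress: σ'_f = σ'_0 + Δσ = 58.4 + 3.6332 = 62.033 kPa.
Normally consolidated clay, so the full stress increment lies on the virgin compression line:
S_c = C_c·H/(1+e₀)·log₁₀(σ'_f/σ'_0) = 0.28×6.3/(1+0.64)×log₁₀(62.033/58.4)
    = 1.0756 × 0.02621 = 0.02819 m

S_c ≈ 28.2 mm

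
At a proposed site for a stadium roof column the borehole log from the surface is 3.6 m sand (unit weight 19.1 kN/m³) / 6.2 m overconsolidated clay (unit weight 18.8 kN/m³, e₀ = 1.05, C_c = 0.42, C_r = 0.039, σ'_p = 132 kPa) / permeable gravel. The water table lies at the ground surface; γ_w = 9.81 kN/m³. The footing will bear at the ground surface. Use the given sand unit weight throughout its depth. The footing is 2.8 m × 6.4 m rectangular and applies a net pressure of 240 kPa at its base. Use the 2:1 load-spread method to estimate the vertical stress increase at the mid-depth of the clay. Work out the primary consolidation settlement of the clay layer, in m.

S_c ≈ 0.0229 m

Mid-depth of clay below the ground surface: z = 3.6 + 6.2/2 = 6.7 m.
Total vertical stress at mid-clay: σ_v = 19.1×3.6 + 18.8×3.1 = 127.04 kPa.
Pore pressure: u = 9.81×(6.7 − 0) = 65.727 kPa.
Initial effective stress: σ'_0 = σ_v − u = 127.04 − 65.727 = 61.313 kPa.
Stress increase at mid-clay by the 2:1 spreading method:
Δσ = qBL/((B+z)(L+z)) = 240×2.8×6.4/((2.8+6.7)(6.4+6.7)) = 34.558 kPa
Final effective stress: σ'_f = 61.313 + 34.558 = 95.871 kPa.
σ'_f = 95.871 ≤ σ'_p = 132 kPa, so the clay remains overconsolidated and only the recompression index applies:
S_c = C_r·H/(1+e₀)·log₁₀(σ'_f/σ'_0) = 0.039×6.2/2.05×log₁₀(95.871/61.313)
    = 0.11795 × 0.19413 = 0.0229 m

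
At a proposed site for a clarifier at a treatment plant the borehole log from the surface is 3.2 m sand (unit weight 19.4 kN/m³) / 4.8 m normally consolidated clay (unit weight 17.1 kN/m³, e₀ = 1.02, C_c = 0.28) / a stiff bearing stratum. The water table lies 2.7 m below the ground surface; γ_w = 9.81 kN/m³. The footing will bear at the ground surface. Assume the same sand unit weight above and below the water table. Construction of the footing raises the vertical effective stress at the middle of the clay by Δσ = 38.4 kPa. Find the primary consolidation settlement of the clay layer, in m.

Mid-depth of clay below the ground surface: z = 3.2 + 4.8/2 = 5.6 m.
Total vertical stress at mid-clay: σ_v = 19.4×3.2 + 17.1×2.4 = 103.12 kPa.
Pore pressure: u = 9.81×(5.6 − 2.7) = 28.449 kPa.
Initial effective stress: σ'_0 = σ_v − u = 103.12 − 28.449 = 74.671 kPa.
Final effective stress: σ'_f = σ'_0 + Δσ = 74.671 + 38.4 = 113.07 kPa.
Normally consolidated clay, so the full stress increment lies on the virgin compression line:
S_c = C_c·H/(1+e₀)·log₁₀(σ'_f/σ'_0) = 0.28×4.8/(1+1.02)×log₁₀(113.07/74.671)
    = 0.66535 × 0.1802 = 0.1199 m

S_c ≈ 0.12 m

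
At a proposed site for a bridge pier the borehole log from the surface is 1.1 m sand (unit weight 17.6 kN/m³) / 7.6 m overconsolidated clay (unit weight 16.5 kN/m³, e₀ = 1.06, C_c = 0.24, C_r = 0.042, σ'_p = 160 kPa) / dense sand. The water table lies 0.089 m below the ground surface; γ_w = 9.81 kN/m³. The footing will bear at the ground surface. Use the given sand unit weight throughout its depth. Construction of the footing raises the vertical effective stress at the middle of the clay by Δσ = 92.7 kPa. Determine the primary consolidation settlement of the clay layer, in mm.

S_c ≈ 87.3 mm

Mid-depth of clay below the ground surface: z = 1.1 + 7.6/2 = 4.9 m.
Total vertical stress at mid-clay: σ_v = 17.6×1.1 + 16.5×3.8 = 82.06 kPa.
Pore pressure: u = 9.81×(4.9 − 0.089) = 47.196 kPa.
Initial effective stress: σ'_0 = σ_v − u = 82.06 − 47.196 = 34.864 kPa.
Final effective stress: σ'_f = 34.864 + 92.7 = 127.56 kPa.
σ'_f = 127.56 ≤ σ'_p = 160 kPa, so the clay remains overconsolidated and only the recompression index applies:
S_c = C_r·H/(1+e₀)·log₁₀(σ'_f/σ'_0) = 0.042×7.6/2.06×log₁₀(127.56/34.864)
    = 0.15495 × 0.56334 = 0.08729 m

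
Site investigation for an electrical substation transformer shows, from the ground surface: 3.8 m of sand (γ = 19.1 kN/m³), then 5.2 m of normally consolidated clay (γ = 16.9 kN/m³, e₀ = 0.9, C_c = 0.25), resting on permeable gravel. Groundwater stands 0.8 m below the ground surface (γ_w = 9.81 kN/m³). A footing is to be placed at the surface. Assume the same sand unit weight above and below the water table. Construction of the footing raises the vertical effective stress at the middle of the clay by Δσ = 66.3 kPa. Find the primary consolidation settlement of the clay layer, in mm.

S_c ≈ 217 mm

Mid-depth of clay below the ground surface: z = 3.8 + 5.2/2 = 6.4 m.
Total vertical stress at mid-clay: σ_v = 19.1×3.8 + 16.9×2.6 = 116.52 kPa.
Pore pressure: u = 9.81×(6.4 − 0.8) = 54.936 kPa.
Initial effective stress: σ'_0 = σ_v − u = 116.52 − 54.936 = 61.584 kPa.
Final effective stress: σ'_f = σ'_0 + Δσ = 61.584 + 66.3 = 127.88 kPa.
Normally consolidated clay, so the full stress increment lies on the virgin compression line:
S_c = C_c·H/(1+e₀)·log₁₀(σ'_f/σ'_0) = 0.25×5.2/(1+0.9)×log₁₀(127.88/61.584)
    = 0.68421 × 0.31733 = 0.2171 m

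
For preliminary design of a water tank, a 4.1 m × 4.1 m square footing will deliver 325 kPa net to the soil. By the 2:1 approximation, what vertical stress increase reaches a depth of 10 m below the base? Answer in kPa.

By the 2:1 method the load spreads at 1 horizontal : 2 vertical, so at depth z the loaded area has grown by z in each plan dimension:
Δσ = qBL/((B+z)(L+z)) = 325×4.1×4.1/((4.1+10)(4.1+10)) = 27.48 kPa

Δσ_z ≈ 27.5 kPa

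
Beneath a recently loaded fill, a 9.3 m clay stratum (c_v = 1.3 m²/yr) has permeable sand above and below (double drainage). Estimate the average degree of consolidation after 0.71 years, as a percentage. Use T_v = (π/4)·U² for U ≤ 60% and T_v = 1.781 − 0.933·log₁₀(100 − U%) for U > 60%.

U ≈ 23.3 %

Drainage path length: H_d = H/2 = 4.65 m (double drainage).
T_v = c_v·t/H_d² = 1.3×0.71/4.65² = 0.042687.
T_v = 0.042687 corresponds to the U ≤ 60% branch:
U = √(4T_v/π) = 0.2331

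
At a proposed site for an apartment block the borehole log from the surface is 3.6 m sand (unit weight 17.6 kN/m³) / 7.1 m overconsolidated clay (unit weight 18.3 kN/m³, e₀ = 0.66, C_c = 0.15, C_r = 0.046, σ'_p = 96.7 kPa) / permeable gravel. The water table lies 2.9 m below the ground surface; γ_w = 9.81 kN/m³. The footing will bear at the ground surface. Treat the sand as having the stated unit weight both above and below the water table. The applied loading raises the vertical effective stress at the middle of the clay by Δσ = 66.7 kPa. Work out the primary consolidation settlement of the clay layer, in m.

S_c ≈ 0.138 m

Mid-depth of clay below the ground surface: z = 3.6 + 7.1/2 = 7.15 m.
Total vertical stress at mid-clay: σ_v = 17.6×3.6 + 18.3×3.55 = 128.33 kPa.
Pore pressure: u = 9.81×(7.15 − 2.9) = 41.693 kPa.
Initial effective stress: σ'_0 = σ_v − u = 128.33 − 41.693 = 86.637 kPa.
Final effective stress: σ'_f = 86.637 + 66.7 = 153.34 kPa.
σ'_f = 153.34 > σ'_p = 96.7 kPa, so the stress path crosses the preconsolidation pressure — recompression up to σ'_p, then virgin compression beyond:
S_c = H/(1+e₀)·[C_r·log₁₀(σ'_p/σ'_0) + C_c·log₁₀(σ'_f/σ'_p)]
    = 7.1/1.66 × [0.046×log₁₀(96.7/86.637) + 0.15×log₁₀(153.34/96.7)]
    = 4.2771 × [0.0021953 + 0.030034] = 0.1378 m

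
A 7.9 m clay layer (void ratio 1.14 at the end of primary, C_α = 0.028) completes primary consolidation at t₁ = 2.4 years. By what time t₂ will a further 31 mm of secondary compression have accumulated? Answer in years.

t₂ ≈ 4.79 years

S_s = C_α·H/(1+e_p)·log₁₀(t₂/t₁) ⇒ log₁₀(t₂/t₁) = S_s·(1+e_p)/(C_α·H).
log₁₀(t₂/t₁) = 0.031 × (1+1.14) / (0.028×7.9) = 0.2999
t₂ = t₁ × 10^0.2999 = 2.4 × 1.995 = 4.788 years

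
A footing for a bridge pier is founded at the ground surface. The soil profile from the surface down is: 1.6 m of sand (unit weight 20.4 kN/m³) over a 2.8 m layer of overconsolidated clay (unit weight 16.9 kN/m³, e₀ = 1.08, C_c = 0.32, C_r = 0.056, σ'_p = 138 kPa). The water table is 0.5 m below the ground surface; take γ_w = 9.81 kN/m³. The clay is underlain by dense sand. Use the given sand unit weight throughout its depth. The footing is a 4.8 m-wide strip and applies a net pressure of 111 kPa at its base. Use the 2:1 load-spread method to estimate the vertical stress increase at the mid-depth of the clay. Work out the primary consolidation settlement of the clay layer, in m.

S_c ≈ 0.0376 m

Mid-depth of clay below the ground surface: z = 1.6 + 2.8/2 = 3 m.
Total vertical stress at mid-clay: σ_v = 20.4×1.6 + 16.9×1.4 = 56.3 kPa.
Pore pressure: u = 9.81×(3 − 0.5) = 24.525 kPa.
Initial effective stress: σ'_0 = σ_v − u = 56.3 − 24.525 = 31.775 kPa.
Stress increase at mid-clay by the 2:1 spreading method:
Δσ = qB/(B+z) = 111×4.8/(4.8+3) = 68.308 kPa
Final effective stress: σ'_f = 31.775 + 68.308 = 100.08 kPa.
σ'_f = 100.08 ≤ σ'_p = 138 kPa, so the clay remains overconsolidated and only the recompression index applies:
S_c = C_r·H/(1+e₀)·log₁₀(σ'_f/σ'_0) = 0.056×2.8/2.08×log₁₀(100.08/31.775)
    = 0.075387 × 0.49826 = 0.03756 m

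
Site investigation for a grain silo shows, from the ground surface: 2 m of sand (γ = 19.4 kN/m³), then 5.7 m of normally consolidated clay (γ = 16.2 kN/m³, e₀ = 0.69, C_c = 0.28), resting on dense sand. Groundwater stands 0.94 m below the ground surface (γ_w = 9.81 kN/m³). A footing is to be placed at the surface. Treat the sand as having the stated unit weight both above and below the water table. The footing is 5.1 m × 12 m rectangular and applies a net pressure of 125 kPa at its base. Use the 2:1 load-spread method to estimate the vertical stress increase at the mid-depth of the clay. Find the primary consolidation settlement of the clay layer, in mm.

Mid-depth of clay below the ground surface: z = 2 + 5.7/2 = 4.85 m.
Total vertical stress at mid-clay: σ_v = 19.4×2 + 16.2×2.85 = 84.97 kPa.
Pore pressure: u = 9.81×(4.85 − 0.94) = 38.357 kPa.
Initial effective stress: σ'_0 = σ_v − u = 84.97 − 38.357 = 46.613 kPa.
Stress increase at mid-clay by the 2:1 spreading method:
Δσ = qBL/((B+z)(L+z)) = 125×5.1×12/((5.1+4.85)(12+4.85)) = 45.629 kPa
Final effective stress: σ'_f = σ'_0 + Δσ = 46.613 + 45.629 = 92.242 kPa.
Normally consolidated clay, so the full stress increment lies on the virgin compression line:
S_c = C_c·H/(1+e₀)·log₁₀(σ'_f/σ'_0) = 0.28×5.7/(1+0.69)×log₁₀(92.242/46.613)
    = 0.94438 × 0.29642 = 0.2799 m

S_c ≈ 280 mm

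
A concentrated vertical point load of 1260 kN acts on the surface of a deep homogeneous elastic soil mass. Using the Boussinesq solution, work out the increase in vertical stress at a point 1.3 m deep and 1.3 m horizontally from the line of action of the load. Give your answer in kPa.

Δσ_z ≈ 62.9 kPa

Boussinesq vertical stress below a point load on an elastic half-space:
Δσ_z = 3P/(2πz²) · [1 + (r/z)²]^(−5/2)
r/z = 1.3/1.3 = 1; [1+(r/z)²]^(−5/2) = 0.17678.
Δσ_z = 3×1260/(2π×1.3²) × 0.17678 = 355.98 × 0.17678 = 62.93 kPa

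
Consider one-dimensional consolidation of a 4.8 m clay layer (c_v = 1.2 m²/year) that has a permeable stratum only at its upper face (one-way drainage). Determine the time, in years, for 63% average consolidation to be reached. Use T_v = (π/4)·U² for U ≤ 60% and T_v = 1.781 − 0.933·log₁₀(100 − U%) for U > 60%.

Drainage path length: H_d = H = 4.8 m (single drainage).
U > 60%: T_v = 1.781 − 0.933·log₁₀(100 − 63) = 0.31787.
t = T_v·H_d²/c_v = 0.31787×4.8²/1.2 = 6.103 years.

t ≈ 6.1 years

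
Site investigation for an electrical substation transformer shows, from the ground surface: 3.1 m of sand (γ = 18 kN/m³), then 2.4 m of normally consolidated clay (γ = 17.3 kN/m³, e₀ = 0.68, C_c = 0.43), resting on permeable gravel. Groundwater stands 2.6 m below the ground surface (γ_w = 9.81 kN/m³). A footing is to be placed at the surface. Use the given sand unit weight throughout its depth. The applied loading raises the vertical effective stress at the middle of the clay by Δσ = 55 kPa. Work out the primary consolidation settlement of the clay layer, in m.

Mid-depth of clay below the ground surface: z = 3.1 + 2.4/2 = 4.3 m.
Total vertical stress at mid-clay: σ_v = 18×3.1 + 17.3×1.2 = 76.56 kPa.
Pore pressure: u = 9.81×(4.3 − 2.6) = 16.677 kPa.
Initial effective stress: σ'_0 = σ_v − u = 76.56 − 16.677 = 59.883 kPa.
Final effective stress: σ'_f = σ'_0 + Δσ = 59.883 + 55 = 114.88 kPa.
Normally consolidated clay, so the full stress increment lies on the virgin compression line:
S_c = C_c·H/(1+e₀)·log₁₀(σ'_f/σ'_0) = 0.43×2.4/(1+0.68)×log₁₀(114.88/59.883)
    = 0.61429 × 0.28294 = 0.1738 m

S_c ≈ 0.174 m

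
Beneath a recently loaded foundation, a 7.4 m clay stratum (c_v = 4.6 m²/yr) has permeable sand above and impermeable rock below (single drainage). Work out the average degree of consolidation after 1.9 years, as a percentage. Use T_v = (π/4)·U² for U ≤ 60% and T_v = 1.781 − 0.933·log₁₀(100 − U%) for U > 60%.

Drainage path length: H_d = H = 7.4 m (single drainage).
T_v = c_v·t/H_d² = 4.6×1.9/7.4² = 0.15961.
T_v = 0.15961 corresponds to the U ≤ 60% branch:
U = √(4T_v/π) = 0.4508

U ≈ 45.1 %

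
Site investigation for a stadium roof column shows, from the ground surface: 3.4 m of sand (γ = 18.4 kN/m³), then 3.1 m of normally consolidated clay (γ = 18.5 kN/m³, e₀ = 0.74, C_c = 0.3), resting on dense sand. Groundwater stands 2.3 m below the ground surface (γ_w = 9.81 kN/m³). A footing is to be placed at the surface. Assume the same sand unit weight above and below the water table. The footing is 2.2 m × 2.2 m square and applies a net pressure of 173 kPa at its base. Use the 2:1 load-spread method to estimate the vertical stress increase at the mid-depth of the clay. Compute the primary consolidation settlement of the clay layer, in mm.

S_c ≈ 52 mm

Mid-depth of clay below the ground surface: z = 3.4 + 3.1/2 = 4.95 m.
Total vertical stress at mid-clay: σ_v = 18.4×3.4 + 18.5×1.55 = 91.235 kPa.
Pore pressure: u = 9.81×(4.95 − 2.3) = 25.997 kPa.
Initial effective stress: σ'_0 = σ_v − u = 91.235 − 25.997 = 65.238 kPa.
Stress increase at mid-clay by the 2:1 spreading method:
Δσ = qBL/((B+z)(L+z)) = 173×2.2×2.2/((2.2+4.95)(2.2+4.95)) = 16.379 kPa
Final effective stress: σ'_f = σ'_0 + Δσ = 65.238 + 16.379 = 81.617 kPa.
Normally consolidated clay, so the full stress increment lies on the virgin compression line:
S_c = C_c·H/(1+e₀)·log₁₀(σ'_f/σ'_0) = 0.3×3.1/(1+0.74)×log₁₀(81.617/65.238)
    = 0.53448 × 0.09728 = 0.05199 m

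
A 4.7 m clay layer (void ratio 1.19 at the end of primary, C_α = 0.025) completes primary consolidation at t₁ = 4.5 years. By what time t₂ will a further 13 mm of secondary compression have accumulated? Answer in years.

S_s = C_α·H/(1+e_p)·log₁₀(t₂/t₁) ⇒ log₁₀(t₂/t₁) = S_s·(1+e_p)/(C_α·H).
log₁₀(t₂/t₁) = 0.013 × (1+1.19) / (0.025×4.7) = 0.2423
t₂ = t₁ × 10^0.2423 = 4.5 × 1.747 = 7.862 years

t₂ ≈ 7.86 years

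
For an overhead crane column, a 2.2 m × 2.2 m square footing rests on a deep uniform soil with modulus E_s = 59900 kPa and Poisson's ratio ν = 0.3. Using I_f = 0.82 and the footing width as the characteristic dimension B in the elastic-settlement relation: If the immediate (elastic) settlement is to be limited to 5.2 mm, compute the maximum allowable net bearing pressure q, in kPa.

S_e = q·B·(1−ν²)/E_s · I_f  ⇒  q = S_e·E_s / (B·(1−ν²)·I_f).
q = 0.0052 × 59900 / (2.2 × 0.91 × 0.82) = 189.7 kPa

q ≈ 190 kPa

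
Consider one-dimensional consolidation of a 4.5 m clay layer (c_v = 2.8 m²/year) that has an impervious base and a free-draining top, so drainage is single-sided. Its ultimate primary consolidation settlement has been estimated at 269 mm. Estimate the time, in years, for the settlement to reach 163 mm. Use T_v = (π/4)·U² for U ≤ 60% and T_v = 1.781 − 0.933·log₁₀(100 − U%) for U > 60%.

Drainage path length: H_d = H = 4.5 m (single drainage).
U = S(t)/S_ult = 163/269 = 0.6059.
U > 60%: T_v = 1.781 − 0.933·log₁₀(100 − 60.595) = 0.29235.
t = T_v·H_d²/c_v = 0.29235×4.5²/2.8 = 2.114 years.

t ≈ 2.11 years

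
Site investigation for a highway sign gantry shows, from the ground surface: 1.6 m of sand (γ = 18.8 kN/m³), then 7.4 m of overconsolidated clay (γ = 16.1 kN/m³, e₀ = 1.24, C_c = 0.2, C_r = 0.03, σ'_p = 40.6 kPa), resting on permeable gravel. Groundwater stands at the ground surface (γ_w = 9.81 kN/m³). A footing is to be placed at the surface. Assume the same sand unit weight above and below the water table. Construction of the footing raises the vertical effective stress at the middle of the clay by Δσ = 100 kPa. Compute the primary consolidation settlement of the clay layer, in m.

Mid-depth of clay below the ground surface: z = 1.6 + 7.4/2 = 5.3 m.
Total vertical stress at mid-clay: σ_v = 18.8×1.6 + 16.1×3.7 = 89.65 kPa.
Pore pressure: u = 9.81×(5.3 − 0) = 51.993 kPa.
Initial effective stress: σ'_0 = σ_v − u = 89.65 − 51.993 = 37.657 kPa.
Final effective stress: σ'_f = 37.657 + 100 = 137.66 kPa.
σ'_f = 137.66 > σ'_p = 40.6 kPa, so the stress path crosses the preconsolidation pressure — recompression up to σ'_p, then virgin compression beyond:
S_c = H/(1+e₀)·[C_r·log₁₀(σ'_p/σ'_0) + C_c·log₁₀(σ'_f/σ'_p)]
    = 7.4/2.24 × [0.03×log₁₀(40.6/37.657) + 0.2×log₁₀(137.66/40.6)]
    = 3.3036 × [0.00098041 + 0.10606] = 0.3536 m

S_c ≈ 0.354 m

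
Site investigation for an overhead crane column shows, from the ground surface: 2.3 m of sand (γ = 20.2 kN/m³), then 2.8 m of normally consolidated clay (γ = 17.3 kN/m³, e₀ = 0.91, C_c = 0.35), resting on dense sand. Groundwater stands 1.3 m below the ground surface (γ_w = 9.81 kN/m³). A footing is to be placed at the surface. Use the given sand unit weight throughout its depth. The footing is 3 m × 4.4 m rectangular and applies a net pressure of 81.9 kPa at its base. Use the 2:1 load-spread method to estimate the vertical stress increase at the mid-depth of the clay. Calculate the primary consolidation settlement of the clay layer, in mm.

Mid-depth of clay below the ground surface: z = 2.3 + 2.8/2 = 3.7 m.
Total vertical stress at mid-clay: σ_v = 20.2×2.3 + 17.3×1.4 = 70.68 kPa.
Pore pressure: u = 9.81×(3.7 − 1.3) = 23.544 kPa.
Initial effective stress: σ'_0 = σ_v − u = 70.68 − 23.544 = 47.136 kPa.
Stress increase at mid-clay by the 2:1 spreading method:
Δσ = qBL/((B+z)(L+z)) = 81.9×3×4.4/((3+3.7)(4.4+3.7)) = 19.92 kPa
Final effective stress: σ'_f = σ'_0 + Δσ = 47.136 + 19.92 = 67.056 kPa.
Normally consolidated clay, so the full stress increment lies on the virgin compression line:
S_c = C_c·H/(1+e₀)·log₁₀(σ'_f/σ'_0) = 0.35×2.8/(1+0.91)×log₁₀(67.056/47.136)
    = 0.51309 × 0.15308 = 0.07854 m

S_c ≈ 78.5 mm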